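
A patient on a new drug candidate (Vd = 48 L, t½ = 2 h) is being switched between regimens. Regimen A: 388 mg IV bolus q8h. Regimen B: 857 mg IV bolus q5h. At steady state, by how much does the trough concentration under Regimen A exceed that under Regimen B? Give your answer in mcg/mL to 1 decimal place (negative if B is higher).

Regimen A: f = (1/2)^(8/2) ≈ 0.0625; Cmin,ss = (388/48)·f/(1−f) ≈ 0.539 mcg/mL.
Regimen B: f = (1/2)^(5/2) ≈ 0.1768; Cmin,ss = (857/48)·f/(1−f) ≈ 3.835 mcg/mL.
Difference ≈ 0.539 − 3.835 ≈ -3.296 mcg/mL.

-3.3 mcg/mL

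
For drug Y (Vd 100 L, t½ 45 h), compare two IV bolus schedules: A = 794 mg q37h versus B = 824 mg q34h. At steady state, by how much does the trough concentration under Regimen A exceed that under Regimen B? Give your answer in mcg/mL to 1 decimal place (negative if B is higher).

Regimen A: f = (1/2)^(37/45) ≈ 0.5656; Cmin,ss = (794/100)·f/(1−f) ≈ 10.338 mcg/mL.
Regimen B: f = (1/2)^(34/45) ≈ 0.5923; Cmin,ss = (824/100)·f/(1−f) ≈ 11.971 mcg/mL.
Difference ≈ 10.338 − 11.971 ≈ -1.633 mcg/mL.

-1.6 mcg/mL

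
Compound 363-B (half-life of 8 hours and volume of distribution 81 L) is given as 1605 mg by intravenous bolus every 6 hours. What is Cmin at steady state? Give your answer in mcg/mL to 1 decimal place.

29.1 mcg/mL

Over one 6-h interval, 6/8 ≈ 0.75 half-lives elapse, leaving f ≈ 0.5946 of each dose.
At steady state, accumulation factor R = 1/(1 − e^(−kτ)) ≈ 2.4667.
Single-dose peak C₀ = D/Vd = 1605/81 ≈ 19.815 mcg/mL.
Steady-state peak Cmax,ss = C₀·R ≈ 19.815 × 2.4667 ≈ 48.878 mcg/mL.
Steady-state trough Cmin,ss = Cmax,ss·f ≈ 48.878 × 0.5946 ≈ 29.063 mcg/mL.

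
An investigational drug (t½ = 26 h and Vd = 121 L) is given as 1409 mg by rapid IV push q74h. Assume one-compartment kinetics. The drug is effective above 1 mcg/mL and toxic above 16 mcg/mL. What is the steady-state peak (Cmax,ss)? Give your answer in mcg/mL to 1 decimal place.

13.5 mcg/mL

τ/t½ = 74/26 ≈ 2.8462, so fraction remaining f = (1/2)^(74/26) ≈ 0.1391.
At steady state, accumulation factor R = 1/(1 − e^(−kτ)) ≈ 1.1616.
Each bolus raises the concentration by D/Vd = 1409/121 ≈ 11.645 mcg/mL.
Steady-state peak Cmax,ss = C₀·R ≈ 11.645 × 1.1616 ≈ 13.527 mcg/mL.
Peak 13.5 mcg/mL vs MTC 16 mcg/mL: below toxic threshold.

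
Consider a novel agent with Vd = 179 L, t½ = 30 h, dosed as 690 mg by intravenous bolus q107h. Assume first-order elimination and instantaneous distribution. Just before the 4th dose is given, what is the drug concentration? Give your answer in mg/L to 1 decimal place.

0.4 mg/L

f = (1/2)^(τ/t½) = (1/2)^(107/30) ≈ 0.0844.
C₀ = D/Vd = 690/179 ≈ 3.855 mg/L.
Before the 4th dose, 3 doses have been given. Superposition: Cmin = C₀·(f + f² + … + f^3).
≈ 3.855 × (0.0844 + 0.0071 + 0.0006) ≈ 3.855 × 0.0921 ≈ 0.355 mg/L.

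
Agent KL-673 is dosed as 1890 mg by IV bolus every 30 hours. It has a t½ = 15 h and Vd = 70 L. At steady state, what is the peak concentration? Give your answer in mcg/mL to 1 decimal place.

The dosing interval is 2 half-lives, so f = 2^(−2) = 0.25.
Accumulation ratio R = 1/(1 − f) = 1/0.75 = 4/3.
Single-dose peak C₀ = D/Vd = 1890/70 = 27 mcg/mL.
Steady-state peak Cmax,ss = C₀·R = 27 × 4/3 ≈ 36.000 mcg/mL.

36.0 mcg/mL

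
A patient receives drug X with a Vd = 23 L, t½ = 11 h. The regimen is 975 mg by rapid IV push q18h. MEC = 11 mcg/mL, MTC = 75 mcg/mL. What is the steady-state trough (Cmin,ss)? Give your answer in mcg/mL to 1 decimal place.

20.1 mcg/mL

k = ln2/t½ = ln2/11 ≈ 0.063013 h⁻¹; fraction remaining f = e^(−kτ) = e^(−0.063013×18) ≈ 0.3217.
Accumulation ratio R = 1/(1 − f) ≈ 1/0.6783 ≈ 1.4743.
Each bolus raises the concentration by D/Vd = 975/23 ≈ 42.391 mcg/mL.
Cmax,ss = C₀/(1 − f) ≈ 42.391/0.6783 ≈ 62.496 mcg/mL.
Steady-state trough Cmin,ss = Cmax,ss·f ≈ 62.496 × 0.3217 ≈ 20.105 mcg/mL.
Trough 20.1 mcg/mL vs MEC 11 mcg/mL: adequate.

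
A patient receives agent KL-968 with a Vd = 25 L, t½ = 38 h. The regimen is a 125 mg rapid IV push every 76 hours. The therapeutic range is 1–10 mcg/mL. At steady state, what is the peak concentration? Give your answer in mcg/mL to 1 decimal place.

6.7 mcg/mL

The dosing interval is 2 half-lives, so f = 2^(−2) = 0.25.
At steady state, R = 1/(1 − 0.25) = 4/3.
Single-dose peak C₀ = D/Vd = 125/25 = 5 mcg/mL.
Steady-state peak Cmax,ss = C₀·R = 5 × 4/3 ≈ 6.667 mcg/mL.
Peak 6.7 mcg/mL vs MTC 10 mcg/mL: below toxic threshold.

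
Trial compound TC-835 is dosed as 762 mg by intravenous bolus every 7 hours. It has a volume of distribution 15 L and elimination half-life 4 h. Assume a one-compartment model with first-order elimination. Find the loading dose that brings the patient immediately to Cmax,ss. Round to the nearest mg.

1084 mg

f = (1/2)^(7/4) ≈ 0.297302; accumulation ratio R = 1/(1−f) ≈ 1.42309.
Loading dose to hit Cmax,ss on first dose: D_load = D_maint·R ≈ 762 × 1.42309 ≈ 1084.39 mg.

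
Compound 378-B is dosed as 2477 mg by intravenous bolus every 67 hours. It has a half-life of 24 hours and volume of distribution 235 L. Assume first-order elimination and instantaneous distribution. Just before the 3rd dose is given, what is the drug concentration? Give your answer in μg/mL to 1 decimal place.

1.7 μg/mL

f = (1/2)^(τ/t½) = (1/2)^(67/24) ≈ 0.1444.
C₀ = D/Vd = 2477/235 ≈ 10.540 μg/mL.
Before the 3rd dose, 2 doses have been given. Superposition: Cmin = C₀·(f + f²).
≈ 10.540 × (0.1444 + 0.0209) ≈ 10.540 × 0.1653 ≈ 1.742 μg/mL.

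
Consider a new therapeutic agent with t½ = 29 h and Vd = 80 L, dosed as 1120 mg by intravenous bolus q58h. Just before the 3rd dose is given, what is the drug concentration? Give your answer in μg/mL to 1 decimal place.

4.4 μg/mL

f = (1/2)^(τ/t½) = (1/2)^(58/29) ≈ 0.2500.
C₀ = D/Vd = 1120/80 ≈ 14.000 μg/mL.
Before the 3rd dose, 2 doses have been given. Superposition: Cmin = C₀·(f + f²).
≈ 14.000 × (0.2500 + 0.0625) ≈ 14.000 × 0.3125 ≈ 4.375 μg/mL.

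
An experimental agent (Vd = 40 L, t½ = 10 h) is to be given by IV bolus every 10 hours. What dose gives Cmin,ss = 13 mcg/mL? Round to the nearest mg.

520 mg

τ/t½ = 10/10 ≈ 1, so f = (1/2)^(10/10) ≈ 0.500000.
Cmin,ss = (D/Vd)·f/(1−f), so D = Cmin,ss·Vd·(1−f)/f.
D = 13 × 40 × (1−f)/f ≈ 13 × 40 × 1.00000 ≈ 520.00 mg.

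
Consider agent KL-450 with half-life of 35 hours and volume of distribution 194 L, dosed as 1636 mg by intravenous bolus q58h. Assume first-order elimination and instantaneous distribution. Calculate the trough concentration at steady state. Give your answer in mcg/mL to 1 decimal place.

3.9 mcg/mL

τ/t½ = 58/35 ≈ 1.6571, so fraction remaining f = (1/2)^(58/35) ≈ 0.3171.
At steady state, accumulation factor R = 1/(1 − e^(−kτ)) ≈ 1.4643.
Single-dose peak C₀ = D/Vd = 1636/194 ≈ 8.433 mcg/mL.
Cmax,ss = C₀/(1 − f) ≈ 8.433/0.6829 ≈ 12.349 mcg/mL.
Steady-state trough Cmin,ss = Cmax,ss·f ≈ 12.349 × 0.3171 ≈ 3.916 mcg/mL.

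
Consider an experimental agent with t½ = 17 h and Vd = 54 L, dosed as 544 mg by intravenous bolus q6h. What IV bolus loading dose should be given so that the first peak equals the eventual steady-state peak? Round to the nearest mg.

2507 mg

f = (1/2)^(6/17) ≈ 0.782986; accumulation ratio R = 1/(1−f) ≈ 4.60800.
Loading dose to hit Cmax,ss on first dose: D_load = D_maint·R ≈ 544 × 4.60800 ≈ 2506.75 mg.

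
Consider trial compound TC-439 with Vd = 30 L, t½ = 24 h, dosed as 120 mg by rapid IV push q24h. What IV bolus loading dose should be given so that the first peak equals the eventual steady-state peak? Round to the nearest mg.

240 mg

f = (1/2)^(24/24) ≈ 0.500000; accumulation ratio R = 1/(1−f) ≈ 2.00000.
Loading dose to hit Cmax,ss on first dose: D_load = D_maint·R ≈ 120 × 2.00000 ≈ 240.00 mg.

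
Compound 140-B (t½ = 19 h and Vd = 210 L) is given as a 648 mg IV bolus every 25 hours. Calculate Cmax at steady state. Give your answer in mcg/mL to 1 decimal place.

5.2 mcg/mL

k = ln2/t½ = ln2/19 ≈ 0.036481 h⁻¹; fraction remaining f = e^(−kτ) = e^(−0.036481×25) ≈ 0.4017.
Accumulation ratio R = 1/(1 − f) ≈ 1/0.5983 ≈ 1.6714.
Single-dose peak C₀ = D/Vd = 648/210 ≈ 3.086 mcg/mL.
Steady-state peak Cmax,ss = C₀·R ≈ 3.086 × 1.6714 ≈ 5.158 mcg/mL.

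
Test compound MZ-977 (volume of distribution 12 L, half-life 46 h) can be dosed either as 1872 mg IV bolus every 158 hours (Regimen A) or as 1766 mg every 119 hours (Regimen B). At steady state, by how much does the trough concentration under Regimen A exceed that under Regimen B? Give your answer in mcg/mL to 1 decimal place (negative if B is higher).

Regimen A: f = (1/2)^(158/46) ≈ 0.0925; Cmin,ss = (1872/12)·f/(1−f) ≈ 15.901 mcg/mL.
Regimen B: f = (1/2)^(119/46) ≈ 0.1664; Cmin,ss = (1766/12)·f/(1−f) ≈ 29.377 mcg/mL.
Difference ≈ 15.901 − 29.377 ≈ -13.476 mcg/mL.

-13.5 mcg/mL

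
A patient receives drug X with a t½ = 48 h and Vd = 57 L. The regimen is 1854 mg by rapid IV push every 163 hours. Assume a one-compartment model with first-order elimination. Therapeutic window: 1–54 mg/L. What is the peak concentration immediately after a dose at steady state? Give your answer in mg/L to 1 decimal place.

35.9 mg/L

k = ln2/t½ = ln2/48 ≈ 0.014441 h⁻¹; fraction remaining f = e^(−kτ) = e^(−0.014441×163) ≈ 0.0950.
Accumulation ratio R = 1/(1 − f) ≈ 1/0.9050 ≈ 1.1050.
Each bolus raises the concentration by D/Vd = 1854/57 ≈ 32.526 mg/L.
Steady-state peak Cmax,ss = C₀·R ≈ 32.526 × 1.1050 ≈ 35.941 mg/L.
Peak 35.9 mg/L vs MTC 54 mg/L: below toxic threshold.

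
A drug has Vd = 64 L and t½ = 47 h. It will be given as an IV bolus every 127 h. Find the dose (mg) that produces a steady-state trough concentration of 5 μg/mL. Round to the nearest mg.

τ/t½ = 127/47 ≈ 2.7021, so f = (1/2)^(127/47) ≈ 0.153666.
Cmin,ss = (D/Vd)·f/(1−f), so D = Cmin,ss·Vd·(1−f)/f.
D = 5 × 64 × (1−f)/f ≈ 5 × 64 × 5.50762 ≈ 1762.44 mg.

1762 mg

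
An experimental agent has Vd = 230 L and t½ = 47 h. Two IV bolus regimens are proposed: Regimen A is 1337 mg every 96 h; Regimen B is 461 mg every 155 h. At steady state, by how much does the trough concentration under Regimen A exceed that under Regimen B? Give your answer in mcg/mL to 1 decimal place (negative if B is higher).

Regimen A: f = (1/2)^(96/47) ≈ 0.2427; Cmin,ss = (1337/230)·f/(1−f) ≈ 1.863 mcg/mL.
Regimen B: f = (1/2)^(155/47) ≈ 0.1017; Cmin,ss = (461/230)·f/(1−f) ≈ 0.227 mcg/mL.
Difference ≈ 1.863 − 0.227 ≈ 1.636 mcg/mL.

1.6 mcg/mL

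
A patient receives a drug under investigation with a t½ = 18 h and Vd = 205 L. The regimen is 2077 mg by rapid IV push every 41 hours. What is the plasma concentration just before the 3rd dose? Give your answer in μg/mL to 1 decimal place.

2.5 μg/mL

f = (1/2)^(τ/t½) = (1/2)^(41/18) ≈ 0.2062.
C₀ = D/Vd = 2077/205 ≈ 10.132 μg/mL.
Before the 3rd dose, 2 doses have been given. Superposition: Cmin = C₀·(f + f²).
≈ 10.132 × (0.2062 + 0.0425) ≈ 10.132 × 0.2487 ≈ 2.520 μg/mL.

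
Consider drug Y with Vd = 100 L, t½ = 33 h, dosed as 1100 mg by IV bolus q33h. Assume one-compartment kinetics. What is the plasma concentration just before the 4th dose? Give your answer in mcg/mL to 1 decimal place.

f = (1/2)^(τ/t½) = (1/2)^(33/33) ≈ 0.5000.
C₀ = D/Vd = 1100/100 ≈ 11.000 mcg/mL.
Before the 4th dose, 3 doses have been given. Superposition: Cmin = C₀·(f + f² + … + f^3).
≈ 11.000 × (0.5000 + 0.2500 + 0.1250) ≈ 11.000 × 0.8750 ≈ 9.625 mcg/mL.

9.6 mcg/mL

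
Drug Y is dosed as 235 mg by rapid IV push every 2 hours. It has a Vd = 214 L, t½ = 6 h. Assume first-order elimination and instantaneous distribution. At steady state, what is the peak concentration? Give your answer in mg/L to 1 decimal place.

k = ln2/t½ = ln2/6 ≈ 0.115525 h⁻¹; fraction remaining f = e^(−kτ) = e^(−0.115525×2) ≈ 0.7937.
Accumulation ratio R = 1/(1 − f) ≈ 1/0.2063 ≈ 4.8473.
Each bolus raises the concentration by D/Vd = 235/214 ≈ 1.098 mg/L.
Steady-state peak Cmax,ss = C₀·R ≈ 1.098 × 4.8473 ≈ 5.322 mg/L.

5.3 mg/L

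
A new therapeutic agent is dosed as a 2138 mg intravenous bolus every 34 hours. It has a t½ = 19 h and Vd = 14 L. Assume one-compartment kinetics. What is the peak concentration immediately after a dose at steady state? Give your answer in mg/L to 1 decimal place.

Over one 34-h interval, 34/19 ≈ 1.7895 half-lives elapse, leaving f ≈ 0.2893 of each dose.
Accumulation ratio R = 1/(1 − f) ≈ 1/0.7107 ≈ 1.4071.
Single-dose peak C₀ = D/Vd = 2138/14 ≈ 152.714 mg/L.
Steady-state peak Cmax,ss = C₀·R ≈ 152.714 × 1.4071 ≈ 214.884 mg/L.

214.9 mg/L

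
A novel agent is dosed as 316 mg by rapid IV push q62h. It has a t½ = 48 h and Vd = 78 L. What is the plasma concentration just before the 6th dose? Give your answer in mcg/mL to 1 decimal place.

2.8 mcg/mL

f = (1/2)^(τ/t½) = (1/2)^(62/48) ≈ 0.4085.
C₀ = D/Vd = 316/78 ≈ 4.051 mcg/mL.
Before the 6th dose, 5 doses have been given. Superposition: Cmin = C₀·(f + f² + … + f^5).
≈ 4.051 × (0.4085 + 0.1669 + 0.0682 + 0.0278 + 0.0114) ≈ 4.051 × 0.6828 ≈ 2.766 mcg/mL.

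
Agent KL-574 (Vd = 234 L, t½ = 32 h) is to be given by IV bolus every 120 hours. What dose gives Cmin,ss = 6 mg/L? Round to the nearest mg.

τ/t½ = 120/32 ≈ 3.75, so f = (1/2)^(120/32) ≈ 0.074325.
Cmin,ss = (D/Vd)·f/(1−f), so D = Cmin,ss·Vd·(1−f)/f.
D = 6 × 234 × (1−f)/f ≈ 6 × 234 × 12.45442 ≈ 17486.01 mg.

17486 mg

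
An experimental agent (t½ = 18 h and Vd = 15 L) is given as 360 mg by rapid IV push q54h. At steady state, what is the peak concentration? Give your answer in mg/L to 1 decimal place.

τ = 54 h = 3 half-lives, so f = (1/2)^3 = 0.125.
Accumulation ratio R = 1/(1 − f) = 1/0.875 = 8/7.
Single-dose peak C₀ = D/Vd = 360/15 = 24 mg/L.
Steady-state peak Cmax,ss = C₀·R = 24 × 8/7 ≈ 27.429 mg/L.

27.4 mg/L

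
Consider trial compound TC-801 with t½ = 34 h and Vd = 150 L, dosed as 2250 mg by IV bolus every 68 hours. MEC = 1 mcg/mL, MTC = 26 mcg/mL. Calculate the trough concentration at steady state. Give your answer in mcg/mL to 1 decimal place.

τ = 68 h = 2 half-lives, so f = (1/2)^2 = 0.25.
Accumulation ratio R = 1/(1 − f) = 1/0.75 = 4/3.
Single-dose peak C₀ = D/Vd = 2250/150 = 15 mcg/mL.
Steady-state peak Cmax,ss = C₀·R = 15 × 4/3 ≈ 20.000 mcg/mL.
Steady-state trough Cmin,ss = Cmax,ss·f ≈ 20.000 × 0.25 ≈ 5.000 mcg/mL.
Trough 5.0 mcg/mL vs MEC 1 mcg/mL: adequate.

5.0 mcg/mL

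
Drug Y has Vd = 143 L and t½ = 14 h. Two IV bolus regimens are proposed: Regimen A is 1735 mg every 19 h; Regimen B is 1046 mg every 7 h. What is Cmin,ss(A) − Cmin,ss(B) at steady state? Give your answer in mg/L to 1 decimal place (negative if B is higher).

-9.9 mg/L

Regimen A: f = (1/2)^(19/14) ≈ 0.3904; Cmin,ss = (1735/143)·f/(1−f) ≈ 7.770 mg/L.
Regimen B: f = (1/2)^(7/14) ≈ 0.7071; Cmin,ss = (1046/143)·f/(1−f) ≈ 17.659 mg/L.
Difference ≈ 7.770 − 17.659 ≈ -9.889 mg/L.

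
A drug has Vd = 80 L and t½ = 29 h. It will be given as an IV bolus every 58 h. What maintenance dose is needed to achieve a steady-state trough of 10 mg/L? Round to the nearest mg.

τ/t½ = 58/29 ≈ 2, so f = (1/2)^(58/29) ≈ 0.250000.
Cmin,ss = (D/Vd)·f/(1−f), so D = Cmin,ss·Vd·(1−f)/f.
D = 10 × 80 × (1−f)/f ≈ 10 × 80 × 3.00000 ≈ 2400.00 mg.

2400 mg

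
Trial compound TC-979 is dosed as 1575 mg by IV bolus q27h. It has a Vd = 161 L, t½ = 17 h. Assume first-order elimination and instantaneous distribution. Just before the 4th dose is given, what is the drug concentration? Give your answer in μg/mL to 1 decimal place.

4.7 μg/mL

f = (1/2)^(τ/t½) = (1/2)^(27/17) ≈ 0.3326.
C₀ = D/Vd = 1575/161 ≈ 9.783 μg/mL.
Before the 4th dose, 3 doses have been given. Superposition: Cmin = C₀·(f + f² + … + f^3).
≈ 9.783 × (0.3326 + 0.1106 + 0.0368) ≈ 9.783 × 0.4800 ≈ 4.696 μg/mL.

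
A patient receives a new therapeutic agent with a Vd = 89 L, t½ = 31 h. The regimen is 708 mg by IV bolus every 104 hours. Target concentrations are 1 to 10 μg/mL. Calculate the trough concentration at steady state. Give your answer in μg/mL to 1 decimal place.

τ/t½ = 104/31 ≈ 3.3548, so fraction remaining f = (1/2)^(104/31) ≈ 0.0977.
Single-dose peak C₀ = D/Vd = 708/89 ≈ 7.955 μg/mL.
Steady-state trough Cmin,ss = C₀·f/(1−f) ≈ 7.955 × 0.0977/0.9023 ≈ 0.861 μg/mL.
Trough 0.9 μg/mL vs MEC 1 μg/mL: subtherapeutic.

0.9 μg/mL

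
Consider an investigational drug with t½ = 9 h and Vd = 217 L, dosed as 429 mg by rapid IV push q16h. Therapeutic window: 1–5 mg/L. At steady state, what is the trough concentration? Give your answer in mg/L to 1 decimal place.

k = ln2/t½ = ln2/9 ≈ 0.077016 h⁻¹; fraction remaining f = e^(−kτ) = e^(−0.077016×16) ≈ 0.2916.
At steady state, accumulation factor R = 1/(1 − e^(−kτ)) ≈ 1.4116.
Each bolus raises the concentration by D/Vd = 429/217 ≈ 1.977 mg/L.
Cmax,ss = C₀/(1 − f) ≈ 1.977/0.7084 ≈ 2.791 mg/L.
Steady-state trough Cmin,ss = Cmax,ss·f ≈ 2.791 × 0.2916 ≈ 0.814 mg/L.
Trough 0.8 mg/L vs MEC 1 mg/L: subtherapeutic.

0.8 mg/L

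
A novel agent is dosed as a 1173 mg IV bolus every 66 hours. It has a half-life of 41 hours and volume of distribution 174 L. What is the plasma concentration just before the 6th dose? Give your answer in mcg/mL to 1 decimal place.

f = (1/2)^(τ/t½) = (1/2)^(66/41) ≈ 0.3277.
C₀ = D/Vd = 1173/174 ≈ 6.741 mcg/mL.
Before the 6th dose, 5 doses have been given. Superposition: Cmin = C₀·(f + f² + … + f^5).
≈ 6.741 × (0.3277 + 0.1074 + 0.0352 + 0.0115 + 0.0038) ≈ 6.741 × 0.4856 ≈ 3.273 mcg/mL.

3.3 mcg/mL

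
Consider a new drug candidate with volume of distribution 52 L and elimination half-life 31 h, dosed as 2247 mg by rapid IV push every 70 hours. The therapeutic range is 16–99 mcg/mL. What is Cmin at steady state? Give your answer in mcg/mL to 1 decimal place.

11.4 mcg/mL

τ/t½ = 70/31 ≈ 2.2581, so fraction remaining f = (1/2)^(70/31) ≈ 0.2091.
Each bolus raises the concentration by D/Vd = 2247/52 ≈ 43.212 mcg/mL.
Steady-state trough Cmin,ss = C₀·f/(1−f) ≈ 43.212 × 0.2091/0.7909 ≈ 11.424 mcg/mL.
Trough 11.4 mcg/mL vs MEC 16 mcg/mL: subtherapeutic.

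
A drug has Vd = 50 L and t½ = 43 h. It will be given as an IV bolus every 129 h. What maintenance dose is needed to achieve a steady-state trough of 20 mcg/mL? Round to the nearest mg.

τ/t½ = 129/43 ≈ 3, so f = (1/2)^(129/43) ≈ 0.125000.
Cmin,ss = (D/Vd)·f/(1−f), so D = Cmin,ss·Vd·(1−f)/f.
D = 20 × 50 × (1−f)/f ≈ 20 × 50 × 7.00000 ≈ 7000.00 mg.

7000 mg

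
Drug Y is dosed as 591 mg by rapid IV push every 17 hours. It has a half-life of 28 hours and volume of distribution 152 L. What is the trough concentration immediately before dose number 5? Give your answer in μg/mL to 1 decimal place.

6.1 μg/mL

f = (1/2)^(τ/t½) = (1/2)^(17/28) ≈ 0.6565.
C₀ = D/Vd = 591/152 ≈ 3.888 μg/mL.
Before the 5th dose, 4 doses have been given. Superposition: Cmin = C₀·(f + f² + … + f^4).
≈ 3.888 × (0.6565 + 0.4310 + 0.2829 + 0.1858) ≈ 3.888 × 1.5562 ≈ 6.051 μg/mL.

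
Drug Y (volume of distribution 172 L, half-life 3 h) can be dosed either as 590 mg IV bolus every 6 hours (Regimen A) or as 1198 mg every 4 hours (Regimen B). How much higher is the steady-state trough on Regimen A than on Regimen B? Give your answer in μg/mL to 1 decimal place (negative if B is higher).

Regimen A: f = (1/2)^(6/3) ≈ 0.2500; Cmin,ss = (590/172)·f/(1−f) ≈ 1.143 μg/mL.
Regimen B: f = (1/2)^(4/3) ≈ 0.3969; Cmin,ss = (1198/172)·f/(1−f) ≈ 4.584 μg/mL.
Difference ≈ 1.143 − 4.584 ≈ -3.441 μg/mL.

-3.4 μg/mL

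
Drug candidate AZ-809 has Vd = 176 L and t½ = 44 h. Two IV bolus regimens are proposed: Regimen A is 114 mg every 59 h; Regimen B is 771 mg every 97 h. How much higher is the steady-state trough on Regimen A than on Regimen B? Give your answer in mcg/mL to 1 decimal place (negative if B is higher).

-0.8 mcg/mL

Regimen A: f = (1/2)^(59/44) ≈ 0.3948; Cmin,ss = (114/176)·f/(1−f) ≈ 0.423 mcg/mL.
Regimen B: f = (1/2)^(97/44) ≈ 0.2170; Cmin,ss = (771/176)·f/(1−f) ≈ 1.214 mcg/mL.
Difference ≈ 0.423 − 1.214 ≈ -0.791 mcg/mL.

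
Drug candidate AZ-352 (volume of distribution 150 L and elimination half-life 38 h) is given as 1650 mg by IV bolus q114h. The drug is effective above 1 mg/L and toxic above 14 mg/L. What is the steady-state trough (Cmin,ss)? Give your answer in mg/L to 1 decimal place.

The dosing interval is 3 half-lives, so f = 2^(−3) = 0.125.
At steady state, R = 1/(1 − 0.125) = 8/7.
Single-dose peak C₀ = D/Vd = 1650/150 = 11 mg/L.
Steady-state peak Cmax,ss = C₀·R = 11 × 8/7 ≈ 12.571 mg/L.
Steady-state trough Cmin,ss = Cmax,ss·f ≈ 12.571 × 0.125 ≈ 1.571 mg/L.
Trough 1.6 mg/L vs MEC 1 mg/L: adequate.

1.6 mg/L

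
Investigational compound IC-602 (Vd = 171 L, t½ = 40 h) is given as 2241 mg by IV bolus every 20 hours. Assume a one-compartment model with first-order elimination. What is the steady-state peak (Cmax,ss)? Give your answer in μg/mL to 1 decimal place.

Over one 20-h interval, 20/40 ≈ 0.5 half-lives elapse, leaving f ≈ 0.7071 of each dose.
Accumulation ratio R = 1/(1 − f) ≈ 1/0.2929 ≈ 3.4141.
Single-dose peak C₀ = D/Vd = 2241/171 ≈ 13.105 μg/mL.
Steady-state peak Cmax,ss = C₀·R ≈ 13.105 × 3.4141 ≈ 44.742 μg/mL.

44.7 μg/mL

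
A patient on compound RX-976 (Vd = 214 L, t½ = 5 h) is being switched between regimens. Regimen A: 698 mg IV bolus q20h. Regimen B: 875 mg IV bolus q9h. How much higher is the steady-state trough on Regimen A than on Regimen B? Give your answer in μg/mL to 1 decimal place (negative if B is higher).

Regimen A: f = (1/2)^(20/5) ≈ 0.0625; Cmin,ss = (698/214)·f/(1−f) ≈ 0.217 μg/mL.
Regimen B: f = (1/2)^(9/5) ≈ 0.2872; Cmin,ss = (875/214)·f/(1−f) ≈ 1.647 μg/mL.
Difference ≈ 0.217 − 1.647 ≈ -1.430 μg/mL.

-1.4 μg/mL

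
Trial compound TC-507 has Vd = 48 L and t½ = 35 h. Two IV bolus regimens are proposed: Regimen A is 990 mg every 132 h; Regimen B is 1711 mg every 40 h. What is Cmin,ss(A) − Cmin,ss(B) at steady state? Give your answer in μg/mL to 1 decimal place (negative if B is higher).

Regimen A: f = (1/2)^(132/35) ≈ 0.0732; Cmin,ss = (990/48)·f/(1−f) ≈ 1.629 μg/mL.
Regimen B: f = (1/2)^(40/35) ≈ 0.4529; Cmin,ss = (1711/48)·f/(1−f) ≈ 29.508 μg/mL.
Difference ≈ 1.629 − 29.508 ≈ -27.879 μg/mL.

-27.9 μg/mL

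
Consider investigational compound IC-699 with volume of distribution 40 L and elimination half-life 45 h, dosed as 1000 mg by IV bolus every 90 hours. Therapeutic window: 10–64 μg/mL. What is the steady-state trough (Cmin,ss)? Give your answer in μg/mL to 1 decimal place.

τ = 90 h = 2 half-lives, so f = (1/2)^2 = 0.25.
Accumulation ratio R = 1/(1 − f) = 1/0.75 = 4/3.
Single-dose peak C₀ = D/Vd = 1000/40 = 25 μg/mL.
Steady-state peak Cmax,ss = C₀·R = 25 × 4/3 ≈ 33.333 μg/mL.
Steady-state trough Cmin,ss = Cmax,ss·f ≈ 33.333 × 0.25 ≈ 8.333 μg/mL.
Trough 8.3 μg/mL vs MEC 10 μg/mL: subtherapeutic.

8.3 μg/mL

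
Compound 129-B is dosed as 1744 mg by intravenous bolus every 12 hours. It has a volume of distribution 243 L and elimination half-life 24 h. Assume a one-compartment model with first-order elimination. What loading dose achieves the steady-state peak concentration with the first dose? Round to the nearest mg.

5954 mg

f = (1/2)^(12/24) ≈ 0.707107; accumulation ratio R = 1/(1−f) ≈ 3.41422.
Loading dose to hit Cmax,ss on first dose: D_load = D_maint·R ≈ 1744 × 3.41422 ≈ 5954.40 mg.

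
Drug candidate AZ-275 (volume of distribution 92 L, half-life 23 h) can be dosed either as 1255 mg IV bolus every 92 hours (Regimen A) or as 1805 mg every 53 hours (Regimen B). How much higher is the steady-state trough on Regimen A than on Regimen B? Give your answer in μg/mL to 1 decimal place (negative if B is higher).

-4.1 μg/mL

Regimen A: f = (1/2)^(92/23) ≈ 0.0625; Cmin,ss = (1255/92)·f/(1−f) ≈ 0.909 μg/mL.
Regimen B: f = (1/2)^(53/23) ≈ 0.2025; Cmin,ss = (1805/92)·f/(1−f) ≈ 4.982 μg/mL.
Difference ≈ 0.909 − 4.982 ≈ -4.073 μg/mL.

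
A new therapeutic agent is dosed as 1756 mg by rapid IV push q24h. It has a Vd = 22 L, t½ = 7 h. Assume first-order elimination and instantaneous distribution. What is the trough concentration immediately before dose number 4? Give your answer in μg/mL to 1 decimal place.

f = (1/2)^(τ/t½) = (1/2)^(24/7) ≈ 0.0929.
C₀ = D/Vd = 1756/22 ≈ 79.818 μg/mL.
Before the 4th dose, 3 doses have been given. Superposition: Cmin = C₀·(f + f² + … + f^3).
≈ 79.818 × (0.0929 + 0.0086 + 0.0008) ≈ 79.818 × 0.1023 ≈ 8.165 μg/mL.

8.2 μg/mL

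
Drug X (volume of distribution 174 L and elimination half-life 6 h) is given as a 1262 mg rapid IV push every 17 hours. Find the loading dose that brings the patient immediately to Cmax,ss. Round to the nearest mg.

f = (1/2)^(17/6) ≈ 0.140308; accumulation ratio R = 1/(1−f) ≈ 1.16321.
Loading dose to hit Cmax,ss on first dose: D_load = D_maint·R ≈ 1262 × 1.16321 ≈ 1467.97 mg.

1468 mg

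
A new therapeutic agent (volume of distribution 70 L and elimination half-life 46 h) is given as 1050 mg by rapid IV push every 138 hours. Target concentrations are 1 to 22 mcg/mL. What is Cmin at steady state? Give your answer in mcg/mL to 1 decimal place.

τ = 138 h = 3 half-lives, so f = (1/2)^3 = 0.125.
At steady state, R = 1/(1 − 0.125) = 8/7.
Single-dose peak C₀ = D/Vd = 1050/70 = 15 mcg/mL.
Steady-state peak Cmax,ss = C₀·R = 15 × 8/7 ≈ 17.143 mcg/mL.
Steady-state trough Cmin,ss = Cmax,ss·f ≈ 17.143 × 0.125 ≈ 2.143 mcg/mL.
Trough 2.1 mcg/mL vs MEC 1 mcg/mL: adequate.

2.1 mcg/mL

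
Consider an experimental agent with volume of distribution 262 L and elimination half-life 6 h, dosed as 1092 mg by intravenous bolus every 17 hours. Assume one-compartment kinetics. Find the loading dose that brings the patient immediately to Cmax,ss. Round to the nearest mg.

1270 mg

f = (1/2)^(17/6) ≈ 0.140308; accumulation ratio R = 1/(1−f) ≈ 1.16321.
Loading dose to hit Cmax,ss on first dose: D_load = D_maint·R ≈ 1092 × 1.16321 ≈ 1270.23 mg.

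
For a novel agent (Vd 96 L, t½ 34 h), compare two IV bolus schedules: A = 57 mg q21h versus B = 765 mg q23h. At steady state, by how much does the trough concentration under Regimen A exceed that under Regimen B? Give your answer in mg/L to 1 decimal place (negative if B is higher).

Regimen A: f = (1/2)^(21/34) ≈ 0.6517; Cmin,ss = (57/96)·f/(1−f) ≈ 1.111 mg/L.
Regimen B: f = (1/2)^(23/34) ≈ 0.6257; Cmin,ss = (765/96)·f/(1−f) ≈ 13.321 mg/L.
Difference ≈ 1.111 − 13.321 ≈ -12.210 mg/L.

-12.2 mg/L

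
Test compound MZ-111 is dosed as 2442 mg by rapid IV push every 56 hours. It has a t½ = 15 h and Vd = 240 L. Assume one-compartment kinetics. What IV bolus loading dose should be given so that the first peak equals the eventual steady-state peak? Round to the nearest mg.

2641 mg

f = (1/2)^(56/15) ≈ 0.075189; accumulation ratio R = 1/(1−f) ≈ 1.08130.
Loading dose to hit Cmax,ss on first dose: D_load = D_maint·R ≈ 2442 × 1.08130 ≈ 2640.53 mg.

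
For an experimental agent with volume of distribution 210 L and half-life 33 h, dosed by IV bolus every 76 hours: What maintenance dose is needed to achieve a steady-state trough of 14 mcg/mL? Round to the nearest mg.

τ/t½ = 76/33 ≈ 2.303, so f = (1/2)^(76/33) ≈ 0.202637.
Cmin,ss = (D/Vd)·f/(1−f), so D = Cmin,ss·Vd·(1−f)/f.
D = 14 × 210 × (1−f)/f ≈ 14 × 210 × 3.93493 ≈ 11568.69 mg.

11569 mg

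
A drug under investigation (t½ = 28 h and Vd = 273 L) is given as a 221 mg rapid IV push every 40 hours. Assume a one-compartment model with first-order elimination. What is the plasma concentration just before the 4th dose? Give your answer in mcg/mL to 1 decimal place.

f = (1/2)^(τ/t½) = (1/2)^(40/28) ≈ 0.3715.
C₀ = D/Vd = 221/273 ≈ 0.810 mcg/mL.
Before the 4th dose, 3 doses have been given. Superposition: Cmin = C₀·(f + f² + … + f^3).
≈ 0.810 × (0.3715 + 0.1380 + 0.0513) ≈ 0.810 × 0.5608 ≈ 0.454 mcg/mL.

0.5 mcg/mL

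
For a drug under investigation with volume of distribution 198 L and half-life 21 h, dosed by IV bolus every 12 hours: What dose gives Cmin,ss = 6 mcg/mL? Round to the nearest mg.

τ/t½ = 12/21 ≈ 0.57143, so f = (1/2)^(12/21) ≈ 0.672950.
Cmin,ss = (D/Vd)·f/(1−f), so D = Cmin,ss·Vd·(1−f)/f.
D = 6 × 198 × (1−f)/f ≈ 6 × 198 × 0.48599 ≈ 577.36 mg.

577 mg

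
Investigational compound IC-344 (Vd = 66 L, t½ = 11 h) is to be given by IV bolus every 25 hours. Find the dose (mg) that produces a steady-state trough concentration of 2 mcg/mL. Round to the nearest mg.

506 mg

τ/t½ = 25/11 ≈ 2.2727, so f = (1/2)^(25/11) ≈ 0.206938.
Cmin,ss = (D/Vd)·f/(1−f), so D = Cmin,ss·Vd·(1−f)/f.
D = 2 × 66 × (1−f)/f ≈ 2 × 66 × 3.83237 ≈ 505.87 mg.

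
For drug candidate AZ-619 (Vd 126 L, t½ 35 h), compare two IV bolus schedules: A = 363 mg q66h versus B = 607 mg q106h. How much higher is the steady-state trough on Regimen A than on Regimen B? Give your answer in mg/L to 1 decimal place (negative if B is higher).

0.4 mg/L

Regimen A: f = (1/2)^(66/35) ≈ 0.2706; Cmin,ss = (363/126)·f/(1−f) ≈ 1.069 mg/L.
Regimen B: f = (1/2)^(106/35) ≈ 0.1225; Cmin,ss = (607/126)·f/(1−f) ≈ 0.673 mg/L.
Difference ≈ 1.069 − 0.673 ≈ 0.396 mg/L.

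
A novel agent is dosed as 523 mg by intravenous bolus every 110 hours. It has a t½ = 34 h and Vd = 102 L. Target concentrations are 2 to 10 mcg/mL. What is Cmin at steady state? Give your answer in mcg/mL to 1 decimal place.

k = ln2/t½ = ln2/34 ≈ 0.020387 h⁻¹; fraction remaining f = e^(−kτ) = e^(−0.020387×110) ≈ 0.1062.
Accumulation ratio R = 1/(1 − f) ≈ 1/0.8938 ≈ 1.1188.
Single-dose peak C₀ = D/Vd = 523/102 ≈ 5.127 mcg/mL.
Cmax,ss = C₀/(1 − f) ≈ 5.127/0.8938 ≈ 5.736 mcg/mL.
Steady-state trough Cmin,ss = Cmax,ss·f ≈ 5.736 × 0.1062 ≈ 0.609 mcg/mL.
Trough 0.6 mcg/mL vs MEC 2 mcg/mL: subtherapeutic.

0.6 mcg/mL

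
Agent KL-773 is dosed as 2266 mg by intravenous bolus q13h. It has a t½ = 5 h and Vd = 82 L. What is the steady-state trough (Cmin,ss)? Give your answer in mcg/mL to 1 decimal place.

τ/t½ = 13/5 ≈ 2.6, so fraction remaining f = (1/2)^(13/5) ≈ 0.1649.
Accumulation ratio R = 1/(1 − f) ≈ 1/0.8351 ≈ 1.1975.
Single-dose peak C₀ = D/Vd = 2266/82 ≈ 27.634 mcg/mL.
Steady-state peak Cmax,ss = C₀·R ≈ 27.634 × 1.1975 ≈ 33.092 mcg/mL.
One interval later, Cmin,ss = Cmax,ss·e^(−kτ) ≈ 33.092 × 0.1649 ≈ 5.457 mcg/mL.

5.5 mcg/mL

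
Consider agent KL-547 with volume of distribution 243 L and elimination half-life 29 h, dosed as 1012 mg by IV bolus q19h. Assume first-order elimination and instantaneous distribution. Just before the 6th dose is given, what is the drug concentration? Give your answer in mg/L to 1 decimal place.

f = (1/2)^(τ/t½) = (1/2)^(19/29) ≈ 0.6350.
C₀ = D/Vd = 1012/243 ≈ 4.165 mg/L.
Before the 6th dose, 5 doses have been given. Superposition: Cmin = C₀·(f + f² + … + f^5).
≈ 4.165 × (0.6350 + 0.4032 + 0.2560 + 0.1626 + 0.1032) ≈ 4.165 × 1.5600 ≈ 6.497 mg/L.

6.5 mg/L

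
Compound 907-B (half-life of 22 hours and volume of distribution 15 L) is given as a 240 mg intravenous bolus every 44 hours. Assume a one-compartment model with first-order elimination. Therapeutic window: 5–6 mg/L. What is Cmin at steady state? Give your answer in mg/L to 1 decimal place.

The dosing interval is 2 half-lives, so f = 2^(−2) = 0.25.
At steady state, R = 1/(1 − 0.25) = 4/3.
Single-dose peak C₀ = D/Vd = 240/15 = 16 mg/L.
Steady-state peak Cmax,ss = C₀·R = 16 × 4/3 ≈ 21.333 mg/L.
Steady-state trough Cmin,ss = Cmax,ss·f ≈ 21.333 × 0.25 ≈ 5.333 mg/L.
Trough 5.3 mg/L vs MEC 5 mg/L: adequate.

5.3 mg/L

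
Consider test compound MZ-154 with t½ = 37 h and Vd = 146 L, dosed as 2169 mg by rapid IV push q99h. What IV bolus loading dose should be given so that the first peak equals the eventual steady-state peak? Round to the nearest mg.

f = (1/2)^(99/37) ≈ 0.156510; accumulation ratio R = 1/(1−f) ≈ 1.18555.
Loading dose to hit Cmax,ss on first dose: D_load = D_maint·R ≈ 2169 × 1.18555 ≈ 2571.46 mg.

2571 mg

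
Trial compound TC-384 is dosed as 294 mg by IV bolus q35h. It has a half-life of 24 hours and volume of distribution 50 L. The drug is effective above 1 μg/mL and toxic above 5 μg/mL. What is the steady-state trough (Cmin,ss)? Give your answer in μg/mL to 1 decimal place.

3.4 μg/mL

τ/t½ = 35/24 ≈ 1.4583, so fraction remaining f = (1/2)^(35/24) ≈ 0.3639.
At steady state, accumulation factor R = 1/(1 − e^(−kτ)) ≈ 1.5721.
Single-dose peak C₀ = D/Vd = 294/50 ≈ 5.880 μg/mL.
Steady-state peak Cmax,ss = C₀·R ≈ 5.880 × 1.5721 ≈ 9.244 μg/mL.
One interval later, Cmin,ss = Cmax,ss·e^(−kτ) ≈ 9.244 × 0.3639 ≈ 3.364 μg/mL.
Trough 3.4 μg/mL vs MEC 1 μg/mL: adequate.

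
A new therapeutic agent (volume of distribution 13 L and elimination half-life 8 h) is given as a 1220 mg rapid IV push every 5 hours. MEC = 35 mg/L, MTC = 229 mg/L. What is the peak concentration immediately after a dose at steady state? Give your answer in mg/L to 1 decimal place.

266.9 mg/L

Over one 5-h interval, 5/8 ≈ 0.625 half-lives elapse, leaving f ≈ 0.6484 of each dose.
Accumulation ratio R = 1/(1 − f) ≈ 1/0.3516 ≈ 2.8441.
Single-dose peak C₀ = D/Vd = 1220/13 ≈ 93.846 mg/L.
Cmax,ss = C₀/(1 − f) ≈ 93.846/0.3516 ≈ 266.911 mg/L.
Peak 266.9 mg/L vs MTC 229 mg/L: exceeds toxic threshold.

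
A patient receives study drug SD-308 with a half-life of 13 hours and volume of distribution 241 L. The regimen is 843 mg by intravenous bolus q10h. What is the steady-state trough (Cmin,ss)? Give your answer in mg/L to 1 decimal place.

Over one 10-h interval, 10/13 ≈ 0.76923 half-lives elapse, leaving f ≈ 0.5867 of each dose.
Single-dose peak C₀ = D/Vd = 843/241 ≈ 3.498 mg/L.
Steady-state trough Cmin,ss = C₀·f/(1−f) ≈ 3.498 × 0.5867/0.4133 ≈ 4.966 mg/L.

5.0 mg/L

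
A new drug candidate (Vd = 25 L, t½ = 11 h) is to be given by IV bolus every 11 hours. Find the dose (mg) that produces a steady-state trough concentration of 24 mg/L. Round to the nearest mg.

600 mg

τ/t½ = 11/11 ≈ 1, so f = (1/2)^(11/11) ≈ 0.500000.
Cmin,ss = (D/Vd)·f/(1−f), so D = Cmin,ss·Vd·(1−f)/f.
D = 24 × 25 × (1−f)/f ≈ 24 × 25 × 1.00000 ≈ 600.00 mg.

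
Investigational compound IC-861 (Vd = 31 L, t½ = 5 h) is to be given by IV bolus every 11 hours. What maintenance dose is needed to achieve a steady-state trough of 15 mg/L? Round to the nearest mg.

1672 mg

τ/t½ = 11/5 ≈ 2.2, so f = (1/2)^(11/5) ≈ 0.217638.
Cmin,ss = (D/Vd)·f/(1−f), so D = Cmin,ss·Vd·(1−f)/f.
D = 15 × 31 × (1−f)/f ≈ 15 × 31 × 3.59479 ≈ 1671.58 mg.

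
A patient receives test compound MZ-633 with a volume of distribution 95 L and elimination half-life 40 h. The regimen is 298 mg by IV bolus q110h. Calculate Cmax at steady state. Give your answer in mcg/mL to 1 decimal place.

3.7 mcg/mL

Over one 110-h interval, 110/40 ≈ 2.75 half-lives elapse, leaving f ≈ 0.1487 of each dose.
Accumulation ratio R = 1/(1 − f) ≈ 1/0.8513 ≈ 1.1747.
Single-dose peak C₀ = D/Vd = 298/95 ≈ 3.137 mcg/mL.
Steady-state peak Cmax,ss = C₀·R ≈ 3.137 × 1.1747 ≈ 3.685 mcg/mL.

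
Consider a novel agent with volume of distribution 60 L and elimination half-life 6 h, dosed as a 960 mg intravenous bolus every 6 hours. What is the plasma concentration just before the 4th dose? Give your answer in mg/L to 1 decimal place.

14.0 mg/L

f = (1/2)^(τ/t½) = (1/2)^(6/6) ≈ 0.5000.
C₀ = D/Vd = 960/60 ≈ 16.000 mg/L.
Before the 4th dose, 3 doses have been given. Superposition: Cmin = C₀·(f + f² + … + f^3).
≈ 16.000 × (0.5000 + 0.2500 + 0.1250) ≈ 16.000 × 0.8750 ≈ 14.000 mg/L.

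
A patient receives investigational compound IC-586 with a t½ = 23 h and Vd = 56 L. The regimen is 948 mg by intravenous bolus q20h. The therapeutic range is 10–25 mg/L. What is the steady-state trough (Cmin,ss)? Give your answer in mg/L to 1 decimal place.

20.5 mg/L

Over one 20-h interval, 20/23 ≈ 0.86957 half-lives elapse, leaving f ≈ 0.5473 of each dose.
At steady state, accumulation factor R = 1/(1 − e^(−kτ)) ≈ 2.2090.
Single-dose peak C₀ = D/Vd = 948/56 ≈ 16.929 mg/L.
Steady-state peak Cmax,ss = C₀·R ≈ 16.929 × 2.2090 ≈ 37.396 mg/L.
Steady-state trough Cmin,ss = Cmax,ss·f ≈ 37.396 × 0.5473 ≈ 20.467 mg/L.
Trough 20.5 mg/L vs MEC 10 mg/L: adequate.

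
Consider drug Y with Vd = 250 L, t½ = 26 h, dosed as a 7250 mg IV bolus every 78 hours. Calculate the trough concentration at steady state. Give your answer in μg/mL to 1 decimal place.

4.1 μg/mL

The dosing interval is 3 half-lives, so f = 2^(−3) = 0.125.
At steady state, R = 1/(1 − 0.125) = 8/7.
Single-dose peak C₀ = D/Vd = 7250/250 = 29 μg/mL.
Steady-state peak Cmax,ss = C₀·R = 29 × 8/7 ≈ 33.143 μg/mL.
Steady-state trough Cmin,ss = Cmax,ss·f ≈ 33.143 × 0.125 ≈ 4.143 μg/mL.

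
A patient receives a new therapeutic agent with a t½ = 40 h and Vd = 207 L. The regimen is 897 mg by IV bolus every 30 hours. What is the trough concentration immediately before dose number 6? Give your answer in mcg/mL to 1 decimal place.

5.9 mcg/mL

f = (1/2)^(τ/t½) = (1/2)^(30/40) ≈ 0.5946.
C₀ = D/Vd = 897/207 ≈ 4.333 mcg/mL.
Before the 6th dose, 5 doses have been given. Superposition: Cmin = C₀·(f + f² + … + f^5).
≈ 4.333 × (0.5946 + 0.3535 + 0.2102 + 0.1250 + 0.0743) ≈ 4.333 × 1.3576 ≈ 5.882 mcg/mL.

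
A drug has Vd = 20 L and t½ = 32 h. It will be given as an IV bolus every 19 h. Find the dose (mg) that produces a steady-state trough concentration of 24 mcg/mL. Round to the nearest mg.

τ/t½ = 19/32 ≈ 0.59375, so f = (1/2)^(19/32) ≈ 0.662618.
Cmin,ss = (D/Vd)·f/(1−f), so D = Cmin,ss·Vd·(1−f)/f.
D = 24 × 20 × (1−f)/f ≈ 24 × 20 × 0.50917 ≈ 244.40 mg.

244 mg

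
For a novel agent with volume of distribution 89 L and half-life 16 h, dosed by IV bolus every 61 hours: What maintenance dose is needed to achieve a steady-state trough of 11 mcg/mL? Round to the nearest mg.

τ/t½ = 61/16 ≈ 3.8125, so f = (1/2)^(61/16) ≈ 0.071174.
Cmin,ss = (D/Vd)·f/(1−f), so D = Cmin,ss·Vd·(1−f)/f.
D = 11 × 89 × (1−f)/f ≈ 11 × 89 × 13.05007 ≈ 12776.02 mg.

12776 mg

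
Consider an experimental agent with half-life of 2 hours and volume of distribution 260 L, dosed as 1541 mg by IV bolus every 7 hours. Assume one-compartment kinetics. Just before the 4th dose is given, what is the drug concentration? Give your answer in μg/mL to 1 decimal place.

f = (1/2)^(τ/t½) = (1/2)^(7/2) ≈ 0.0884.
C₀ = D/Vd = 1541/260 ≈ 5.927 μg/mL.
Before the 4th dose, 3 doses have been given. Superposition: Cmin = C₀·(f + f² + … + f^3).
≈ 5.927 × (0.0884 + 0.0078 + 0.0007) ≈ 5.927 × 0.0969 ≈ 0.574 μg/mL.

0.6 μg/mL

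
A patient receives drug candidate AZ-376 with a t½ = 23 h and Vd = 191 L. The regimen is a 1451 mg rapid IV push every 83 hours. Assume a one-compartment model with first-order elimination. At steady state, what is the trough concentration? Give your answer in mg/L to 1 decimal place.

0.7 mg/L

τ/t½ = 83/23 ≈ 3.6087, so fraction remaining f = (1/2)^(83/23) ≈ 0.0820.
At steady state, accumulation factor R = 1/(1 − e^(−kτ)) ≈ 1.0893.
Each bolus raises the concentration by D/Vd = 1451/191 ≈ 7.597 mg/L.
Steady-state peak Cmax,ss = C₀·R ≈ 7.597 × 1.0893 ≈ 8.275 mg/L.
One interval later, Cmin,ss = Cmax,ss·e^(−kτ) ≈ 8.275 × 0.0820 ≈ 0.679 mg/L.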